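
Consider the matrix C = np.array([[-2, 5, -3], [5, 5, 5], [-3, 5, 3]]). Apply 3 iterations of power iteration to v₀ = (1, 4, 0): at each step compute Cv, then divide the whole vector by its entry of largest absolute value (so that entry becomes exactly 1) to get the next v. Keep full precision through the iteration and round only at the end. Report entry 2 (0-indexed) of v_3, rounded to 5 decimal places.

0.76174

Cv0 = (18.000000, 25.000000, 17.000000); divide by 25.000000 → v1 = (0.720000, 1.000000, 0.680000)
Cv1 = (1.520000, 12.000000, 4.880000); divide by 12.000000 → v2 = (0.126667, 1.000000, 0.406667)
Cv2 = (3.526667, 7.666667, 5.840000); divide by 7.666667 → v3 = (0.460000, 1.000000, 0.761739)
Requested entry of v3: 1752/2300 = 0.76174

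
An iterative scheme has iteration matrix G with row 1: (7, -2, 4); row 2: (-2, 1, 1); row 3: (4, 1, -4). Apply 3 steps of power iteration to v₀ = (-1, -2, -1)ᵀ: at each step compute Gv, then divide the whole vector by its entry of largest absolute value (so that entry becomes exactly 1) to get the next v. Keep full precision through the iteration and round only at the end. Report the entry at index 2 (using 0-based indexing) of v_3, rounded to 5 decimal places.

0.25458

Gv0 = (-7.000000, -1.000000, -2.000000); divide by -7.000000 → v1 = (1.000000, 0.142857, 0.285714)
Gv1 = (7.857143, -1.571429, 3.000000); divide by 7.857143 → v2 = (1.000000, -0.200000, 0.381818)
Gv2 = (8.927273, -1.818182, 2.272727); divide by 8.927273 → v3 = (1.000000, -0.203666, 0.254582)
Requested entry of v3: -125/-491 = 0.25458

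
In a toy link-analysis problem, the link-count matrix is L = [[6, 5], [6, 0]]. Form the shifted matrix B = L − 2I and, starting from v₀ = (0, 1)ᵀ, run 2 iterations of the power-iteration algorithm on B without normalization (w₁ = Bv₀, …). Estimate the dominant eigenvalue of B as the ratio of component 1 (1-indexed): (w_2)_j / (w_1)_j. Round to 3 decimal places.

2.000

B = L − 2I has rows (4, 5); (6, -2)
w1 = Bv₀ = (5, -2)
w2 = Bw1 = (10, 34)
Ratio: 10/5 = 2.000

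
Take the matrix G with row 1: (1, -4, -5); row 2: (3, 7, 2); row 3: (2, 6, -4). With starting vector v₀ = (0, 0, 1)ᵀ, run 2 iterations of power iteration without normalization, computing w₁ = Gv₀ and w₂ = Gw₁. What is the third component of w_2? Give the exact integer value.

18

w1 = Gv₀ = (-5, 2, -4)
w2 = Gw1 = (7, -9, 18)
The requested component of w2 is 18.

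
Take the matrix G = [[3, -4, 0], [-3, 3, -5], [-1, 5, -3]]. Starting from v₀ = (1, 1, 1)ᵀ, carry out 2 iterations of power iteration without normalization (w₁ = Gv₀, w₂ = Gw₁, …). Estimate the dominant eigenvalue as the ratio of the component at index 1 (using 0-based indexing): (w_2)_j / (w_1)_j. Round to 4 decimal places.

w1 = Gv₀ = (3·1 + (-4)·1 + 0·1; (-3)·1 + 3·1 + (-5)·1; (-1)·1 + 5·1 + (-3)·1) = (-1, -5, 1)
w2 = Gw1 = (3·(-1) + (-4)·(-5) + 0·1; (-3)·(-1) + 3·(-5) + (-5)·1; (-1)·(-1) + 5·(-5) + (-3)·1) = (17, -17, -27)
Ratio at component: -17 / -5 = 3.4000

3.4000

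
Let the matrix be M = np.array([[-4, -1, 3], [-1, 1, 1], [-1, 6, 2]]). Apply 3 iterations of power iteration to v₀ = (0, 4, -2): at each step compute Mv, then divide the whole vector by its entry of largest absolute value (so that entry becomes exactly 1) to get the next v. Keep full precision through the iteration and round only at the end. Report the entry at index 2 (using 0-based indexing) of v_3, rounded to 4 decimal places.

-0.9160

Mv0 = (-10.00000, 2.00000, 20.00000); divide by 20.00000 → v1 = (-0.50000, 0.10000, 1.00000)
Mv1 = (4.90000, 1.60000, 3.10000); divide by 4.90000 → v2 = (1.00000, 0.32653, 0.63265)
Mv2 = (-2.42857, -0.04082, 2.22449); divide by -2.42857 → v3 = (1.00000, 0.01681, -0.91597)
Requested entry of v3: 218/-238 = -0.9160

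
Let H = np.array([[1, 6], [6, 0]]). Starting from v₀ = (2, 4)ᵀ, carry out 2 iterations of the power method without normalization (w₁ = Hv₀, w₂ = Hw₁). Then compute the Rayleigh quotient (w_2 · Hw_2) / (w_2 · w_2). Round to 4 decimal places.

5.6883

w1 = Hv₀ = (1·2 + 6·4; 6·2 + 0·4) = (26, 12)
w2 = Hw1 = (1·26 + 6·12; 6·26 + 0·12) = (98, 156)
Hw2 = (1034, 588)
w2·Hw2 = 98·1034 + 156·588 = 193060; w2·w2 = 98·98 + 156·156 = 33940
λ ≈ 193060/33940 = 5.6883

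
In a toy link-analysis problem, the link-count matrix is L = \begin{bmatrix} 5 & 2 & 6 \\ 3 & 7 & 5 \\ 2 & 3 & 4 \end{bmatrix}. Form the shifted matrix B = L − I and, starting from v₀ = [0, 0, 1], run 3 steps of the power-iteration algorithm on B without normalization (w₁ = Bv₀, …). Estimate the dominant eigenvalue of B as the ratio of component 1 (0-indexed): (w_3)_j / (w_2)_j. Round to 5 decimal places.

μ ≈ 11.33333

B = L − I has rows (4, 2, 6); (3, 6, 5); (2, 3, 3)
w1 = Bv₀ = (4·0 + 2·0 + 6·1; 3·0 + 6·0 + 5·1; 2·0 + 3·0 + 3·1) = (6, 5, 3)
w2 = Bw1 = (4·6 + 2·5 + 6·3; 3·6 + 6·5 + 5·3; 2·6 + 3·5 + 3·3) = (52, 63, 36)
w3 = Bw2 = (550, 714, 401)
Ratio: 714/63 = 11.33333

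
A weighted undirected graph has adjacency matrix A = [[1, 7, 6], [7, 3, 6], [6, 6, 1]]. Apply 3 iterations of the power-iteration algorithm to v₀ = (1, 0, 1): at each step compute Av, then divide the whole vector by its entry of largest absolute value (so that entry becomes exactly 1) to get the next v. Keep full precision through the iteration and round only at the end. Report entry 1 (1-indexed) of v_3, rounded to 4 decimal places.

Av0 = (7.00000, 13.00000, 7.00000); divide by 13.00000 → v1 = (0.53846, 1.00000, 0.53846)
Av1 = (10.76923, 10.00000, 9.76923); divide by 10.76923 → v2 = (1.00000, 0.92857, 0.90714)
Av2 = (12.94286, 15.22857, 12.47857); divide by 15.22857 → v3 = (0.84991, 1.00000, 0.81942)
Requested entry of v3: 1812/2132 = 0.8499

0.8499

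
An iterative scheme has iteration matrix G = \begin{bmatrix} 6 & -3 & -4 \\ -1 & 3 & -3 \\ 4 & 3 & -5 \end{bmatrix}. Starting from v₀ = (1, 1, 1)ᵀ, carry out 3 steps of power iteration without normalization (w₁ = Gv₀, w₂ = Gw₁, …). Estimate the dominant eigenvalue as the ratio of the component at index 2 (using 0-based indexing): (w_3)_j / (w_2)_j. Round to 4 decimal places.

λ ≈ -1.0000

w1 = Gv₀ = (6·1 + (-3)·1 + (-4)·1; (-1)·1 + 3·1 + (-3)·1; 4·1 + 3·1 + (-5)·1) = (-1, -1, 2)
w2 = Gw1 = (6·(-1) + (-3)·(-1) + (-4)·2; (-1)·(-1) + 3·(-1) + (-3)·2; 4·(-1) + 3·(-1) + (-5)·2) = (-11, -8, -17)
w3 = Gw2 = (26, 38, 17)
Ratio at component: 17 / -17 = -1.0000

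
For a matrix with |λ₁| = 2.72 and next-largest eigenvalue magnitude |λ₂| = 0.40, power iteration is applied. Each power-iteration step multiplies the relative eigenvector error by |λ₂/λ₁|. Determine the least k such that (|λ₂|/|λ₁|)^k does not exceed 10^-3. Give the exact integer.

4

|λ₂/λ₁| = 0.40/2.72 = 0.14706
Need k ≥ ln(10^-3) / ln(0.14706) = -6.9078 / -1.9169 ≈ 3.604
Smallest integer k satisfying the bound: 4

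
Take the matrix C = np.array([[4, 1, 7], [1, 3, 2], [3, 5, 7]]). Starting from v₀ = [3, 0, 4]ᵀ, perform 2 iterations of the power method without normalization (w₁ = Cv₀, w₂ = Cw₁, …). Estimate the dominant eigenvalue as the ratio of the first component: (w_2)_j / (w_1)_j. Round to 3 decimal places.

w1 = Cv₀ = (4·3 + 1·0 + 7·4; 1·3 + 3·0 + 2·4; 3·3 + 5·0 + 7·4) = (40, 11, 37)
w2 = Cw1 = (4·40 + 1·11 + 7·37; 1·40 + 3·11 + 2·37; 3·40 + 5·11 + 7·37) = (430, 147, 434)
Ratio at component: 430 / 40 = 10.750

λ ≈ 10.750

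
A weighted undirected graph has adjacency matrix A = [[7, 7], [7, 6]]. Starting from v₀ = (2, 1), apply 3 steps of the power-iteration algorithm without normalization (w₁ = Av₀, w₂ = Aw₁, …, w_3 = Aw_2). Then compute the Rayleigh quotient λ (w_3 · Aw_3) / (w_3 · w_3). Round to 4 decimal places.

w1 = Av₀ = (7·2 + 7·1; 7·2 + 6·1) = (21, 20)
w2 = Aw1 = (7·21 + 7·20; 7·21 + 6·20) = (287, 267)
w3 = Aw2 = (3878, 3611)
Aw3 = (52423, 48812)
w3·Aw3 = 3878·52423 + 3611·48812 = 379556526; w3·w3 = 3878·3878 + 3611·3611 = 28078205
λ ≈ 379556526/28078205 = 13.5178

13.5178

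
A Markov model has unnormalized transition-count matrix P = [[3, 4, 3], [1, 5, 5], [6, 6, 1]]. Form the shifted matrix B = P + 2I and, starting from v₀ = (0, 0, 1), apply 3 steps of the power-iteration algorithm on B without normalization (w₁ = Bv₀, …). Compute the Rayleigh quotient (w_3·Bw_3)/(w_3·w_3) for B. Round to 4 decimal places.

B = P + 2I has rows (5, 4, 3); (1, 7, 5); (6, 6, 3)
w1 = Bv₀ = (5·0 + 4·0 + 3·1; 1·0 + 7·0 + 5·1; 6·0 + 6·0 + 3·1) = (3, 5, 3)
w2 = Bw1 = (5·3 + 4·5 + 3·3; 1·3 + 7·5 + 5·3; 6·3 + 6·5 + 3·3) = (44, 53, 57)
w3 = Bw2 = (603, 700, 753)
Bw3 = (8074, 9268, 10077)
w3·Bw3 = 18944203; w3·w3 = 1420618; μ ≈ 18944203/1420618 = 13.3352

13.3352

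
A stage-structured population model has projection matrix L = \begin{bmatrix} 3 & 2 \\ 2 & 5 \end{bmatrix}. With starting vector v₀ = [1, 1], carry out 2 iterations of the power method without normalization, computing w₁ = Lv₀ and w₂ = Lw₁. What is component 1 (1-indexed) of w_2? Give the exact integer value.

w1 = Lv₀ = (5, 7)
w2 = Lw1 = (29, 45)
The requested component of w2 is 29.

29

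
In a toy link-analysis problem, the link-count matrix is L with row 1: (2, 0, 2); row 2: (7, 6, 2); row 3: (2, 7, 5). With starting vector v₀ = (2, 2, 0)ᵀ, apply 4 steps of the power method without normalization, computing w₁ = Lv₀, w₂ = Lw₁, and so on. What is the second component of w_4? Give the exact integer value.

w1 = Lv₀ = (2·2 + 0·2 + 2·0; 7·2 + 6·2 + 2·0; 2·2 + 7·2 + 5·0) = (4, 26, 18)
w2 = Lw1 = (2·4 + 0·26 + 2·18; 7·4 + 6·26 + 2·18; 2·4 + 7·26 + 5·18) = (44, 220, 280)
w3 = Lw2 = (648, 2188, 3028)
w4 = Lw3 = (7352, 23720, 31752)
The requested component of w4 is 23720.

23720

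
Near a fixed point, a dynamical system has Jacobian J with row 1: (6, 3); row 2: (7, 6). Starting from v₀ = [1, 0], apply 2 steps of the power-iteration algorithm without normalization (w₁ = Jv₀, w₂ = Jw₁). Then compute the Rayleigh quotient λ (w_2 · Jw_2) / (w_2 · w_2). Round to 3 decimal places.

w1 = Jv₀ = (6, 7)
w2 = Jw1 = (57, 84)
Jw2 = (594, 903)
w2·Jw2 = 57·594 + 84·903 = 109710; w2·w2 = 57·57 + 84·84 = 10305
λ ≈ 109710/10305 = 10.646

λ ≈ 10.646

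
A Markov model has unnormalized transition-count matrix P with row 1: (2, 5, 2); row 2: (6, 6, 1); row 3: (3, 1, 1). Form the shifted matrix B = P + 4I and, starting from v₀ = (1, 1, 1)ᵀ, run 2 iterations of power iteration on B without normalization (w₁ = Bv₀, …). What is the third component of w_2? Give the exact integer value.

B = P + 4I has rows (6, 5, 2); (6, 10, 1); (3, 1, 5)
w1 = Bv₀ = (6·1 + 5·1 + 2·1; 6·1 + 10·1 + 1·1; 3·1 + 1·1 + 5·1) = (13, 17, 9)
w2 = Bw1 = (6·13 + 5·17 + 2·9; 6·13 + 10·17 + 1·9; 3·13 + 1·17 + 5·9) = (181, 257, 101)
Requested component of w2: 101

101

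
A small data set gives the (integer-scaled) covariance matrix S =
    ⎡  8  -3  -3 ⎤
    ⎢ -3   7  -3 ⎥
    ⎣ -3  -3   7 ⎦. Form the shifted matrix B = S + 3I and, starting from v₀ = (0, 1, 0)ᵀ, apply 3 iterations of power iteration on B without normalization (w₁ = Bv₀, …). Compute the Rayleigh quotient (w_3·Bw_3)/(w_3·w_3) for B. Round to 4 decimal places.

B = S + 3I has rows (11, -3, -3); (-3, 10, -3); (-3, -3, 10)
w1 = Bv₀ = (-3, 10, -3)
w2 = Bw1 = (-54, 118, -51)
w3 = Bw2 = (-795, 1495, -702)
Bw3 = (-11124, 19441, -9120)
w3·Bw3 = 44310115; w3·w3 = 3359854; μ ≈ 44310115/3359854 = 13.1881

13.1881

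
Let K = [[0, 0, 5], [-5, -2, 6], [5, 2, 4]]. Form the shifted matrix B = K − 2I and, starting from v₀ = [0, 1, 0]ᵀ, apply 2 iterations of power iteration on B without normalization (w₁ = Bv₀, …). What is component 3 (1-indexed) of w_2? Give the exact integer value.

-4

B = K − 2I has rows (-2, 0, 5); (-5, -4, 6); (5, 2, 2)
w1 = Bv₀ = (0, -4, 2)
w2 = Bw1 = (10, 28, -4)
Requested component of w2: -4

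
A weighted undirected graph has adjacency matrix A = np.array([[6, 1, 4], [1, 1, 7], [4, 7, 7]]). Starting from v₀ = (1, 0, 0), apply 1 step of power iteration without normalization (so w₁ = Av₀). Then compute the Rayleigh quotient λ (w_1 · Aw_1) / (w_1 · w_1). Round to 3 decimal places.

w1 = Av₀ = (6·1 + 1·0 + 4·0; 1·1 + 1·0 + 7·0; 4·1 + 7·0 + 7·0) = (6, 1, 4)
Aw1 = (53, 35, 59)
w1·Aw1 = 6·53 + 1·35 + 4·59 = 589; w1·w1 = 6·6 + 1·1 + 4·4 = 53
λ ≈ 589/53 = 11.113

λ ≈ 11.113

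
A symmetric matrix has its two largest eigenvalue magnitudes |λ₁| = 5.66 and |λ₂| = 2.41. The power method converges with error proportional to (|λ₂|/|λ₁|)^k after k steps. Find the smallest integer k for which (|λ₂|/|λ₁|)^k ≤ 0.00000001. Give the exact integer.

22

|λ₂/λ₁| = 2.41/5.66 = 0.42580
Need k ≥ ln(0.00000001) / ln(0.42580) = -18.4207 / -0.8538 ≈ 21.575
Smallest integer k satisfying the bound: 22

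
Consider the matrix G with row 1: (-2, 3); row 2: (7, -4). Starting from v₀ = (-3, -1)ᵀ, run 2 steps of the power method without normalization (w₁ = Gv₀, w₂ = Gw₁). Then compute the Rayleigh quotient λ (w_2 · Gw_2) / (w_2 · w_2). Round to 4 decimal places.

w1 = Gv₀ = (3, -17)
w2 = Gw1 = (-57, 89)
Gw2 = (381, -755)
w2·Gw2 = (-57)·381 + 89·(-755) = -88912; w2·w2 = (-57)·(-57) + 89·89 = 11170
λ ≈ -88912/11170 = -7.9599

λ ≈ -7.9599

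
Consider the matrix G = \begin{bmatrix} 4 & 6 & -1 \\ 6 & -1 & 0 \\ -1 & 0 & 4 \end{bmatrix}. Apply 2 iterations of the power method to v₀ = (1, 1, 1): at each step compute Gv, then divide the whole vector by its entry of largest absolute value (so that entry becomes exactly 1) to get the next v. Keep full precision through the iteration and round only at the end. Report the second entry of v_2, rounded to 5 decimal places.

Gv0 = (9.000000, 5.000000, 3.000000); divide by 9.000000 → v1 = (1.000000, 0.555556, 0.333333)
Gv1 = (7.000000, 5.444444, 0.333333); divide by 7.000000 → v2 = (1.000000, 0.777778, 0.047619)
Requested entry of v2: 49/63 = 0.77778

0.77778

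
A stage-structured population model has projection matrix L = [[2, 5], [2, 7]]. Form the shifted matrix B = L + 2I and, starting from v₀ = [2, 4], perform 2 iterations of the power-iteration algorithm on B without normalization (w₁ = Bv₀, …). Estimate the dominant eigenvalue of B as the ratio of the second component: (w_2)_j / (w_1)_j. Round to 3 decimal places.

10.400

B = L + 2I has rows (4, 5); (2, 9)
w1 = Bv₀ = (28, 40)
w2 = Bw1 = (312, 416)
Ratio: 416/40 = 10.400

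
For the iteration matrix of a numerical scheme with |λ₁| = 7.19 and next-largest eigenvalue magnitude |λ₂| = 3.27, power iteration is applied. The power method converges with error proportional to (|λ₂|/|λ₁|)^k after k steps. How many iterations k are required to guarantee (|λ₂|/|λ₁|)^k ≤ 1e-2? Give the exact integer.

|λ₂/λ₁| = 3.27/7.19 = 0.45480
Need k ≥ ln(1e-2) / ln(0.45480) = -4.6052 / -0.7879 ≈ 5.845
Smallest integer k satisfying the bound: 6

6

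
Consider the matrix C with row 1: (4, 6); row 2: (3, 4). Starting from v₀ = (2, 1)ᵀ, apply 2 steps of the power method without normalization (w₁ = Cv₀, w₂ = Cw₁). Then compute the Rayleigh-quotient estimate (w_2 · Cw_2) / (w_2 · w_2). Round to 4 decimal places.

8.2422

w1 = Cv₀ = (14, 10)
w2 = Cw1 = (116, 82)
Cw2 = (956, 676)
w2·Cw2 = 116·956 + 82·676 = 166328; w2·w2 = 116·116 + 82·82 = 20180
λ ≈ 166328/20180 = 8.2422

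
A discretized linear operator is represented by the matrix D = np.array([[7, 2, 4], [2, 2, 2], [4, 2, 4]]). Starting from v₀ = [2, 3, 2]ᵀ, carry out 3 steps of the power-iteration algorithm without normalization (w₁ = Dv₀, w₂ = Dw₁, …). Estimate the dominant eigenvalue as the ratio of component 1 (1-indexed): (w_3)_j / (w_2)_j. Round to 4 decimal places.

w1 = Dv₀ = (7·2 + 2·3 + 4·2; 2·2 + 2·3 + 2·2; 4·2 + 2·3 + 4·2) = (28, 14, 22)
w2 = Dw1 = (7·28 + 2·14 + 4·22; 2·28 + 2·14 + 2·22; 4·28 + 2·14 + 4·22) = (312, 128, 228)
w3 = Dw2 = (3352, 1336, 2416)
Ratio at component: 3352 / 312 = 10.7436

10.7436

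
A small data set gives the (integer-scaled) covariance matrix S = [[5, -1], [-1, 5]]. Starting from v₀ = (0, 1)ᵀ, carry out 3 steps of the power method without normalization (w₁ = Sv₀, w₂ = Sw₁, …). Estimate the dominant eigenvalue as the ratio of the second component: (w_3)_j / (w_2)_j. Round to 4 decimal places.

5.3846

w1 = Sv₀ = (-1, 5)
w2 = Sw1 = (-10, 26)
w3 = Sw2 = (-76, 140)
Ratio at component: 140 / 26 = 5.3846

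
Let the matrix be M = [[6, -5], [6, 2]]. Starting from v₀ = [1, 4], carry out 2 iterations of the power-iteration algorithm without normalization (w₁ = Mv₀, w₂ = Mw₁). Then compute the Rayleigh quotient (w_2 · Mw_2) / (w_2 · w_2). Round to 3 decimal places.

w1 = Mv₀ = (6·1 + (-5)·4; 6·1 + 2·4) = (-14, 14)
w2 = Mw1 = (6·(-14) + (-5)·14; 6·(-14) + 2·14) = (-154, -56)
Mw2 = (-644, -1036)
w2·Mw2 = (-154)·(-644) + (-56)·(-1036) = 157192; w2·w2 = (-154)·(-154) + (-56)·(-56) = 26852
λ ≈ 157192/26852 = 5.854

λ ≈ 5.854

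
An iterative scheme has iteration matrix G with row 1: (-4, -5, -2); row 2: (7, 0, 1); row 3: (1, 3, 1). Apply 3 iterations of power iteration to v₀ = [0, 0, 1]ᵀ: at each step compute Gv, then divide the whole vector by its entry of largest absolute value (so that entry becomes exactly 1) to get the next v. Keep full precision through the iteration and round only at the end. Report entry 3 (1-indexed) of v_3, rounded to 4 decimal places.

Gv0 = (-2.00000, 1.00000, 1.00000); divide by -2.00000 → v1 = (1.00000, -0.50000, -0.50000)
Gv1 = (-0.50000, 6.50000, -1.00000); divide by 6.50000 → v2 = (-0.07692, 1.00000, -0.15385)
Gv2 = (-4.38462, -0.69231, 2.76923); divide by -4.38462 → v3 = (1.00000, 0.15789, -0.63158)
Requested entry of v3: -36/57 = -0.6316

-0.6316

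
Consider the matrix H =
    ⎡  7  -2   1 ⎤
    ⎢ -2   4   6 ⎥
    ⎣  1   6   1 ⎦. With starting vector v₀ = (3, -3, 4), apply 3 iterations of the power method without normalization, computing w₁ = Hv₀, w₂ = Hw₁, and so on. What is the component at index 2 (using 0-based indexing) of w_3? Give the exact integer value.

w1 = Hv₀ = (7·3 + (-2)·(-3) + 1·4; (-2)·3 + 4·(-3) + 6·4; 1·3 + 6·(-3) + 1·4) = (31, 6, -11)
w2 = Hw1 = (7·31 + (-2)·6 + 1·(-11); (-2)·31 + 4·6 + 6·(-11); 1·31 + 6·6 + 1·(-11)) = (194, -104, 56)
w3 = Hw2 = (1622, -468, -374)
The requested component of w3 is -374.

-374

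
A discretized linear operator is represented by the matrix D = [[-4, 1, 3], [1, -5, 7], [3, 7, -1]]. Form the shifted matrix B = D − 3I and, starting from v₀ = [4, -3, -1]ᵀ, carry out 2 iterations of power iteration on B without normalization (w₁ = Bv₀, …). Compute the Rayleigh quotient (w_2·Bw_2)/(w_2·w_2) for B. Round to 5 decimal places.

-9.33186

B = D − 3I has rows (-7, 1, 3); (1, -8, 7); (3, 7, -4)
w1 = Bv₀ = (-34, 21, -5)
w2 = Bw1 = (244, -237, 65)
Bw2 = (-1750, 2595, -1187)
w2·Bw2 = -1119170; w2·w2 = 119930; μ ≈ -1119170/119930 = -9.33186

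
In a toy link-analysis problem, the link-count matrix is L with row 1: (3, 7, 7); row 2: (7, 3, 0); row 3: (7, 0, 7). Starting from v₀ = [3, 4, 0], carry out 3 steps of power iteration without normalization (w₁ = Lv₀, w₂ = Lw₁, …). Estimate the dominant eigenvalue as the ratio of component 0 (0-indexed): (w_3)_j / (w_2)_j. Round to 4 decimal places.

w1 = Lv₀ = (37, 33, 21)
w2 = Lw1 = (489, 358, 406)
w3 = Lw2 = (6815, 4497, 6265)
Ratio at component: 6815 / 489 = 13.9366

13.9366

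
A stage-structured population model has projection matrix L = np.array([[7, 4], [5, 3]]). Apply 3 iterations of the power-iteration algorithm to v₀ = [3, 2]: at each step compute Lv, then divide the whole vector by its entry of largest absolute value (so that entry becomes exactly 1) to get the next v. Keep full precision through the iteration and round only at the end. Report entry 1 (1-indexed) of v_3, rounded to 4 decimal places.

Lv0 = (29.00000, 21.00000); divide by 29.00000 → v1 = (1.00000, 0.72414)
Lv1 = (9.89655, 7.17241); divide by 9.89655 → v2 = (1.00000, 0.72474)
Lv2 = (9.89895, 7.17422); divide by 9.89895 → v3 = (1.00000, 0.72474)
Requested entry of v3: 2841/2841 = 1.0000

1.0000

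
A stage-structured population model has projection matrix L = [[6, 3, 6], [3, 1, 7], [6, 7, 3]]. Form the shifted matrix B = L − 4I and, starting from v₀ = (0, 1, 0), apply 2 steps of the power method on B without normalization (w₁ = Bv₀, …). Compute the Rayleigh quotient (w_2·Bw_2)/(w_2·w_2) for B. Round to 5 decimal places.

B = L − 4I has rows (2, 3, 6); (3, -3, 7); (6, 7, -1)
w1 = Bv₀ = (2·0 + 3·1 + 6·0; 3·0 + (-3)·1 + 7·0; 6·0 + 7·1 + (-1)·0) = (3, -3, 7)
w2 = Bw1 = (2·3 + 3·(-3) + 6·7; 3·3 + (-3)·(-3) + 7·7; 6·3 + 7·(-3) + (-1)·7) = (39, 67, -10)
Bw2 = (219, -154, 713)
w2·Bw2 = -8907; w2·w2 = 6110; μ ≈ -8907/6110 = -1.45777

μ ≈ -1.45777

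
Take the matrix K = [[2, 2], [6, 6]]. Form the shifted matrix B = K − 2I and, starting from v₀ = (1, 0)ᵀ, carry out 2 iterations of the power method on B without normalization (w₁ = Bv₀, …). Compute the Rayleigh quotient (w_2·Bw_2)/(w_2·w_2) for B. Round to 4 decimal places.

B = K − 2I has rows (0, 2); (6, 4)
w1 = Bv₀ = (0, 6)
w2 = Bw1 = (12, 24)
Bw2 = (48, 168)
w2·Bw2 = 4608; w2·w2 = 720; μ ≈ 4608/720 = 6.4000

μ ≈ 6.4000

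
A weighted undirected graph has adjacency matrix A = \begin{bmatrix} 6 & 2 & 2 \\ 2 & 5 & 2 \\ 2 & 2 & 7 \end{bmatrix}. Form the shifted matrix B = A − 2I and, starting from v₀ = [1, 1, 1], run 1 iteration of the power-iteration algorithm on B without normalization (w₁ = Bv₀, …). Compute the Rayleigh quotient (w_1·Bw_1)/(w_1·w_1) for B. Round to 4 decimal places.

μ ≈ 8.1031

B = A − 2I has rows (4, 2, 2); (2, 3, 2); (2, 2, 5)
w1 = Bv₀ = (4·1 + 2·1 + 2·1; 2·1 + 3·1 + 2·1; 2·1 + 2·1 + 5·1) = (8, 7, 9)
Bw1 = (64, 55, 75)
w1·Bw1 = 1572; w1·w1 = 194; μ ≈ 1572/194 = 8.1031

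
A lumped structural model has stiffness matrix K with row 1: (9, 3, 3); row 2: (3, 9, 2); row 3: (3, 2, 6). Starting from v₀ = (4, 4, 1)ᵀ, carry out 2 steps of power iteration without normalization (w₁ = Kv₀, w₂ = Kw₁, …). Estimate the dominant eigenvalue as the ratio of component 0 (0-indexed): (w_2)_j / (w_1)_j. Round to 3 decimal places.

w1 = Kv₀ = (51, 50, 26)
w2 = Kw1 = (687, 655, 409)
Ratio at component: 687 / 51 = 13.471

13.471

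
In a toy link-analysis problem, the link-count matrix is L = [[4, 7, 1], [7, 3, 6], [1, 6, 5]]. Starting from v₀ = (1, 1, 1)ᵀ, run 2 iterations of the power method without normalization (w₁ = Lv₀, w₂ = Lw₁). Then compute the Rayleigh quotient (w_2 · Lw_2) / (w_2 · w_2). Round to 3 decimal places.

w1 = Lv₀ = (12, 16, 12)
w2 = Lw1 = (172, 204, 168)
Lw2 = (2284, 2824, 2236)
w2·Lw2 = 172·2284 + 204·2824 + 168·2236 = 1344592; w2·w2 = 172·172 + 204·204 + 168·168 = 99424
λ ≈ 1344592/99424 = 13.524

λ ≈ 13.524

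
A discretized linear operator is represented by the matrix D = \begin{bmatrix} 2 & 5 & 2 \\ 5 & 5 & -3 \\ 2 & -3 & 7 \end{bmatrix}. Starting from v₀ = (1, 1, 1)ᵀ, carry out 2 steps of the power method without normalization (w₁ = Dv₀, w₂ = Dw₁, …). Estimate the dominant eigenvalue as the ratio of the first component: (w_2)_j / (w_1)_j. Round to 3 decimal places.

λ ≈ 7.222

w1 = Dv₀ = (9, 7, 6)
w2 = Dw1 = (65, 62, 39)
Ratio at component: 65 / 9 = 7.222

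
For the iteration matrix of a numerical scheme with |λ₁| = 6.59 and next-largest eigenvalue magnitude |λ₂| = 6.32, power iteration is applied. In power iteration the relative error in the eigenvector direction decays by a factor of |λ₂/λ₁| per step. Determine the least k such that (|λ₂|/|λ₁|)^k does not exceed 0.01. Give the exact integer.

111

|λ₂/λ₁| = 6.32/6.59 = 0.95903
Need k ≥ ln(0.01) / ln(0.95903) = -4.6052 / -0.0418 ≈ 110.082
Smallest integer k satisfying the bound: 111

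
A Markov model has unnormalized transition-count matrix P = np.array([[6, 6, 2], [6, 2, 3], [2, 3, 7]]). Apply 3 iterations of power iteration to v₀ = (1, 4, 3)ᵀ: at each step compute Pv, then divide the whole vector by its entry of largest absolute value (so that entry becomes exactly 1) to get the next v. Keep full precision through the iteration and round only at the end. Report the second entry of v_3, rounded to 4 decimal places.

Pv0 = (36.00000, 23.00000, 35.00000); divide by 36.00000 → v1 = (1.00000, 0.63889, 0.97222)
Pv1 = (11.77778, 10.19444, 10.72222); divide by 11.77778 → v2 = (1.00000, 0.86557, 0.91038)
Pv2 = (13.01415, 10.46226, 10.96934); divide by 13.01415 → v3 = (1.00000, 0.80391, 0.84288)
Requested entry of v3: 4436/5518 = 0.8039

0.8039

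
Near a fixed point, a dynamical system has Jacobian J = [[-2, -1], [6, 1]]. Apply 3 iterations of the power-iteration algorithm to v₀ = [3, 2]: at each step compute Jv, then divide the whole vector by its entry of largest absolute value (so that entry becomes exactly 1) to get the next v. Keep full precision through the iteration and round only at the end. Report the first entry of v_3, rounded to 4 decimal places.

Jv0 = (-8.00000, 20.00000); divide by 20.00000 → v1 = (-0.40000, 1.00000)
Jv1 = (-0.20000, -1.40000); divide by -1.40000 → v2 = (0.14286, 1.00000)
Jv2 = (-1.28571, 1.85714); divide by 1.85714 → v3 = (-0.69231, 1.00000)
Requested entry of v3: 36/-52 = -0.6923

-0.6923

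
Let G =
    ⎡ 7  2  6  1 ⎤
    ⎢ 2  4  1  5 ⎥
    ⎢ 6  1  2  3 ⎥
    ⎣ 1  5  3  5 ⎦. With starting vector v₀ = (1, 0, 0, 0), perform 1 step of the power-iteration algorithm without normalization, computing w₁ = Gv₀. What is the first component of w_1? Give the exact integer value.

7

w1 = Gv₀ = (7·1 + 2·0 + 6·0 + 1·0; 2·1 + 4·0 + 1·0 + 5·0; 6·1 + 1·0 + 2·0 + 3·0; 1·1 + 5·0 + 3·0 + 5·0) = (7, 2, 6, 1)
The requested component of w1 is 7.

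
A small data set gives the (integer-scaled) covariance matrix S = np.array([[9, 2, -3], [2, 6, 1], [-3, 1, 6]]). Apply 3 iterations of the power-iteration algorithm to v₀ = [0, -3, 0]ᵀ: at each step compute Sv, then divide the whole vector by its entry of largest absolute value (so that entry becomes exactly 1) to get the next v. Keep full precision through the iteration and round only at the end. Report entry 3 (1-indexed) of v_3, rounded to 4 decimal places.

Sv0 = (-6.00000, -18.00000, -3.00000); divide by -18.00000 → v1 = (0.33333, 1.00000, 0.16667)
Sv1 = (4.50000, 6.83333, 1.00000); divide by 6.83333 → v2 = (0.65854, 1.00000, 0.14634)
Sv2 = (7.48780, 7.46341, -0.09756); divide by 7.48780 → v3 = (1.00000, 0.99674, -0.01303)
Requested entry of v3: 12/-921 = -0.0130

-0.0130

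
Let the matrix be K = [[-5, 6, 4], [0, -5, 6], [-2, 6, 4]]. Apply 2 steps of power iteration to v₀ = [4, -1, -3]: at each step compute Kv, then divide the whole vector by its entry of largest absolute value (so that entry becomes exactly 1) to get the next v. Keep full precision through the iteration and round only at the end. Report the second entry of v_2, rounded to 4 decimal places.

Kv0 = (-38.00000, -13.00000, -26.00000); divide by -38.00000 → v1 = (1.00000, 0.34211, 0.68421)
Kv1 = (-0.21053, 2.39474, 2.78947); divide by 2.78947 → v2 = (-0.07547, 0.85849, 1.00000)
Requested entry of v2: -91/-106 = 0.8585

0.8585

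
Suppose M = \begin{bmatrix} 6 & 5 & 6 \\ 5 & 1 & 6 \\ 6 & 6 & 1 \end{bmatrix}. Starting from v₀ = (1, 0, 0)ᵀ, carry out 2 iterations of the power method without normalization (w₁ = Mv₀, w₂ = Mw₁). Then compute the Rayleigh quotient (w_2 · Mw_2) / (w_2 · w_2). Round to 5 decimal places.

14.29668

w1 = Mv₀ = (6·1 + 5·0 + 6·0; 5·1 + 1·0 + 6·0; 6·1 + 6·0 + 1·0) = (6, 5, 6)
w2 = Mw1 = (6·6 + 5·5 + 6·6; 5·6 + 1·5 + 6·6; 6·6 + 6·5 + 1·6) = (97, 71, 72)
Mw2 = (1369, 988, 1080)
w2·Mw2 = 97·1369 + 71·988 + 72·1080 = 280701; w2·w2 = 97·97 + 71·71 + 72·72 = 19634
λ ≈ 280701/19634 = 14.29668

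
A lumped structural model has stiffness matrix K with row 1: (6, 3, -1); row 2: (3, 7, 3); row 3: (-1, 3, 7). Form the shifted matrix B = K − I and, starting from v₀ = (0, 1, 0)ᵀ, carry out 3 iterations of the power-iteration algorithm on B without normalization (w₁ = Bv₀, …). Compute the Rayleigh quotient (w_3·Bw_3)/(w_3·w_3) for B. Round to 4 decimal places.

B = K − I has rows (5, 3, -1); (3, 6, 3); (-1, 3, 6)
w1 = Bv₀ = (5·0 + 3·1 + (-1)·0; 3·0 + 6·1 + 3·0; (-1)·0 + 3·1 + 6·0) = (3, 6, 3)
w2 = Bw1 = (5·3 + 3·6 + (-1)·3; 3·3 + 6·6 + 3·3; (-1)·3 + 3·6 + 6·3) = (30, 54, 33)
w3 = Bw2 = (279, 513, 330)
Bw3 = (2604, 4905, 3240)
w3·Bw3 = 4311981; w3·w3 = 449910; μ ≈ 4311981/449910 = 9.5841

μ ≈ 9.5841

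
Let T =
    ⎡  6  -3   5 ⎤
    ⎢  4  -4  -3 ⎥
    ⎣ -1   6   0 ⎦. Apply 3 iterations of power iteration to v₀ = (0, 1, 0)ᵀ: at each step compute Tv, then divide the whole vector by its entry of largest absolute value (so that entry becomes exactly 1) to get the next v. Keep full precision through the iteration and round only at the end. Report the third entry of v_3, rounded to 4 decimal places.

Tv0 = (-3.00000, -4.00000, 6.00000); divide by 6.00000 → v1 = (-0.50000, -0.66667, 1.00000)
Tv1 = (4.00000, -2.33333, -3.50000); divide by 4.00000 → v2 = (1.00000, -0.58333, -0.87500)
Tv2 = (3.37500, 8.95833, -4.50000); divide by 8.95833 → v3 = (0.37674, 1.00000, -0.50233)
Requested entry of v3: -108/215 = -0.5023

-0.5023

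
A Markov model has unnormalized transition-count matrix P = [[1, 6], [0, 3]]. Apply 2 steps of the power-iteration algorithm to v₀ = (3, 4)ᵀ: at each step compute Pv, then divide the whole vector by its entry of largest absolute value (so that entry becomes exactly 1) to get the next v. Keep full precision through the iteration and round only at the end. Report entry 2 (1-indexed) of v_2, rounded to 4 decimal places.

Pv0 = (27.00000, 12.00000); divide by 27.00000 → v1 = (1.00000, 0.44444)
Pv1 = (3.66667, 1.33333); divide by 3.66667 → v2 = (1.00000, 0.36364)
Requested entry of v2: 36/99 = 0.3636

0.3636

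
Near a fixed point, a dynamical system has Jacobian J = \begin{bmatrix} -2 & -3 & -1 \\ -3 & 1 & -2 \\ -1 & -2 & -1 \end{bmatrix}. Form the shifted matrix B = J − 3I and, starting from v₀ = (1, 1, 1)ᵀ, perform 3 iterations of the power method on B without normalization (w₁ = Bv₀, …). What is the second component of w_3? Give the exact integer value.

-431

B = J − 3I has rows (-5, -3, -1); (-3, -2, -2); (-1, -2, -4)
w1 = Bv₀ = ((-5)·1 + (-3)·1 + (-1)·1; (-3)·1 + (-2)·1 + (-2)·1; (-1)·1 + (-2)·1 + (-4)·1) = (-9, -7, -7)
w2 = Bw1 = ((-5)·(-9) + (-3)·(-7) + (-1)·(-7); (-3)·(-9) + (-2)·(-7) + (-2)·(-7); (-1)·(-9) + (-2)·(-7) + (-4)·(-7)) = (73, 55, 51)
w3 = Bw2 = (-581, -431, -387)
Requested component of w3: -431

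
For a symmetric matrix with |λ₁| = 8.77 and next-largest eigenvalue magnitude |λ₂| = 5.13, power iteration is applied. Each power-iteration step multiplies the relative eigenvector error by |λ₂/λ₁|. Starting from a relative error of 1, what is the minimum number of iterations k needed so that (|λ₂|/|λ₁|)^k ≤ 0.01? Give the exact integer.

9

|λ₂/λ₁| = 5.13/8.77 = 0.58495
Need k ≥ ln(0.01) / ln(0.58495) = -4.6052 / -0.5362 ≈ 8.588
Smallest integer k satisfying the bound: 9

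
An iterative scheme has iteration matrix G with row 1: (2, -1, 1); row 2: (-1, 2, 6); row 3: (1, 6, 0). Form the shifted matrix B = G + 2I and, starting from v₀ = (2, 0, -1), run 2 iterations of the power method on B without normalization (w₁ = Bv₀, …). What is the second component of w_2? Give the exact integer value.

-39

B = G + 2I has rows (4, -1, 1); (-1, 4, 6); (1, 6, 2)
w1 = Bv₀ = (4·2 + (-1)·0 + 1·(-1); (-1)·2 + 4·0 + 6·(-1); 1·2 + 6·0 + 2·(-1)) = (7, -8, 0)
w2 = Bw1 = (4·7 + (-1)·(-8) + 1·0; (-1)·7 + 4·(-8) + 6·0; 1·7 + 6·(-8) + 2·0) = (36, -39, -41)
Requested component of w2: -39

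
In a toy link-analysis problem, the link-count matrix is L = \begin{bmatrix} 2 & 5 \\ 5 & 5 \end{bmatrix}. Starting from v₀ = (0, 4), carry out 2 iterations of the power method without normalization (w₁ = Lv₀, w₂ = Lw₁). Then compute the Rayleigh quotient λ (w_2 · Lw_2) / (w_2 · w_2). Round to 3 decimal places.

8.711

w1 = Lv₀ = (20, 20)
w2 = Lw1 = (140, 200)
Lw2 = (1280, 1700)
w2·Lw2 = 140·1280 + 200·1700 = 519200; w2·w2 = 140·140 + 200·200 = 59600
λ ≈ 519200/59600 = 8.711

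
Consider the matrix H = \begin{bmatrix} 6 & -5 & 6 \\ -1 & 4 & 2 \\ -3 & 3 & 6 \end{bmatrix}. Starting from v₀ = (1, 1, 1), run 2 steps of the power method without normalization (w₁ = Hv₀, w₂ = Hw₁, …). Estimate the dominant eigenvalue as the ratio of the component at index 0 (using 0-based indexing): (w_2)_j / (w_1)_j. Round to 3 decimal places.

λ ≈ 7.571

w1 = Hv₀ = (6·1 + (-5)·1 + 6·1; (-1)·1 + 4·1 + 2·1; (-3)·1 + 3·1 + 6·1) = (7, 5, 6)
w2 = Hw1 = (6·7 + (-5)·5 + 6·6; (-1)·7 + 4·5 + 2·6; (-3)·7 + 3·5 + 6·6) = (53, 25, 30)
Ratio at component: 53 / 7 = 7.571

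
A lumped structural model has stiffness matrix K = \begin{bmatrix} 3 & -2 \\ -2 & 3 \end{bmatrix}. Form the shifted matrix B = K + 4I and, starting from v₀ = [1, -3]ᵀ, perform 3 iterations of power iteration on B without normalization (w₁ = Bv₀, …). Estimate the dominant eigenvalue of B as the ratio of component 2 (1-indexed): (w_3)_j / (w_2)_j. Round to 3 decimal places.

8.465

B = K + 4I has rows (7, -2); (-2, 7)
w1 = Bv₀ = (13, -23)
w2 = Bw1 = (137, -187)
w3 = Bw2 = (1333, -1583)
Ratio: -1583/-187 = 8.465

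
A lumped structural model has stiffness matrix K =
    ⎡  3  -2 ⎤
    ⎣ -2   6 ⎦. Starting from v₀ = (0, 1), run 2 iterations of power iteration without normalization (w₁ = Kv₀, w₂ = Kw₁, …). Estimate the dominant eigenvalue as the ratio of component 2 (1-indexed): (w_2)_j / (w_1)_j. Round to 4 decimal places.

λ ≈ 6.6667

w1 = Kv₀ = (3·0 + (-2)·1; (-2)·0 + 6·1) = (-2, 6)
w2 = Kw1 = (3·(-2) + (-2)·6; (-2)·(-2) + 6·6) = (-18, 40)
Ratio at component: 40 / 6 = 6.6667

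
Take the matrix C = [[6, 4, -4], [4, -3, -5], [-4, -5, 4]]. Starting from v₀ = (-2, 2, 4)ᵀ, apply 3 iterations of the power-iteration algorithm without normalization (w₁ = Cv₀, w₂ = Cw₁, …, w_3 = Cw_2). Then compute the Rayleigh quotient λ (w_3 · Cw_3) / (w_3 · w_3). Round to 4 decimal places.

λ ≈ 11.3738

w1 = Cv₀ = (6·(-2) + 4·2 + (-4)·4; 4·(-2) + (-3)·2 + (-5)·4; (-4)·(-2) + (-5)·2 + 4·4) = (-20, -34, 14)
w2 = Cw1 = (6·(-20) + 4·(-34) + (-4)·14; 4·(-20) + (-3)·(-34) + (-5)·14; (-4)·(-20) + (-5)·(-34) + 4·14) = (-312, -48, 306)
w3 = Cw2 = (-3288, -2634, 2712)
Cw3 = (-41112, -18810, 37170)
w3·Cw3 = (-3288)·(-41112) + (-2634)·(-18810) + 2712·37170 = 285526836; w3·w3 = (-3288)·(-3288) + (-2634)·(-2634) + 2712·2712 = 25103844
λ ≈ 285526836/25103844 = 11.3738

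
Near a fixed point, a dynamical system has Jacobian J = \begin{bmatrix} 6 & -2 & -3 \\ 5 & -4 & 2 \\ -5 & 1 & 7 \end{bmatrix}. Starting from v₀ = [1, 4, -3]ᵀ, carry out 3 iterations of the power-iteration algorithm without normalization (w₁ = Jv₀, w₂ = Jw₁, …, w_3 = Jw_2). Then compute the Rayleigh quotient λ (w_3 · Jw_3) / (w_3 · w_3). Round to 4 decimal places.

w1 = Jv₀ = (7, -17, -22)
w2 = Jw1 = (142, 59, -206)
w3 = Jw2 = (1352, 62, -2093)
Jw3 = (14267, 2326, -21349)
w3·Jw3 = 1352·14267 + 62·2326 + (-2093)·(-21349) = 64116653; w3·w3 = 1352·1352 + 62·62 + (-2093)·(-2093) = 6212397
λ ≈ 64116653/6212397 = 10.3208

10.3208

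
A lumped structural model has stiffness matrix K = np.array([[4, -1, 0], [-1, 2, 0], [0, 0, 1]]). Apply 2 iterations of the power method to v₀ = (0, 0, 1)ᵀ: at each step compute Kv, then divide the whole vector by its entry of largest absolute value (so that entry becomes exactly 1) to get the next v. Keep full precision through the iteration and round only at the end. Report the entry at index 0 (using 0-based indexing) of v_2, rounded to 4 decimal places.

Kv0 = (0.00000, 0.00000, 1.00000); divide by 1.00000 → v1 = (0.00000, 0.00000, 1.00000)
Kv1 = (0.00000, 0.00000, 1.00000); divide by 1.00000 → v2 = (0.00000, 0.00000, 1.00000)
Requested entry of v2: 0/1 = 0.0000

0.0000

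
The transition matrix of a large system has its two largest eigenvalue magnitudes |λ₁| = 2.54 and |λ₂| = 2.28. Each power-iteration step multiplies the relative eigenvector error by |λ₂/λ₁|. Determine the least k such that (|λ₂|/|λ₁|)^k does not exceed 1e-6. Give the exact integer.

|λ₂/λ₁| = 2.28/2.54 = 0.89764
Need k ≥ ln(1e-6) / ln(0.89764) = -13.8155 / -0.1080 ≈ 127.935
Smallest integer k satisfying the bound: 128

128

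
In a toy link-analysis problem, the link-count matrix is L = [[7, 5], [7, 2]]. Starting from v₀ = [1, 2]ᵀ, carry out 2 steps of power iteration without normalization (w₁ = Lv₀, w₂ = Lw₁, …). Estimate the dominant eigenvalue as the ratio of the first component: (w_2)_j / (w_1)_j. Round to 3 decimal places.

λ ≈ 10.235

w1 = Lv₀ = (17, 11)
w2 = Lw1 = (174, 141)
Ratio at component: 174 / 17 = 10.235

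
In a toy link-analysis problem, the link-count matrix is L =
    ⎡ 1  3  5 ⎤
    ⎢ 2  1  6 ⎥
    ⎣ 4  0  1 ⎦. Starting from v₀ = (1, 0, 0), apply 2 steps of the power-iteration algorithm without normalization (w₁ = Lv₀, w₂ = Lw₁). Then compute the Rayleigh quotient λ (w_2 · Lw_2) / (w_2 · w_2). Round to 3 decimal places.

w1 = Lv₀ = (1, 2, 4)
w2 = Lw1 = (27, 28, 8)
Lw2 = (151, 130, 116)
w2·Lw2 = 27·151 + 28·130 + 8·116 = 8645; w2·w2 = 27·27 + 28·28 + 8·8 = 1577
λ ≈ 8645/1577 = 5.482

5.482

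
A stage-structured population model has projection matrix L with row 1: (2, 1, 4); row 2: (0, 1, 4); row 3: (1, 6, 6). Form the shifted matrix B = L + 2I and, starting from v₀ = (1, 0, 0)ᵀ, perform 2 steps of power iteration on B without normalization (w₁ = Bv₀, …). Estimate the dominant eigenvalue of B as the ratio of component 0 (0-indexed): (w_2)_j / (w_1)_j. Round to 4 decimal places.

μ ≈ 5.0000

B = L + 2I has rows (4, 1, 4); (0, 3, 4); (1, 6, 8)
w1 = Bv₀ = (4·1 + 1·0 + 4·0; 0·1 + 3·0 + 4·0; 1·1 + 6·0 + 8·0) = (4, 0, 1)
w2 = Bw1 = (4·4 + 1·0 + 4·1; 0·4 + 3·0 + 4·1; 1·4 + 6·0 + 8·1) = (20, 4, 12)
Ratio: 20/4 = 5.0000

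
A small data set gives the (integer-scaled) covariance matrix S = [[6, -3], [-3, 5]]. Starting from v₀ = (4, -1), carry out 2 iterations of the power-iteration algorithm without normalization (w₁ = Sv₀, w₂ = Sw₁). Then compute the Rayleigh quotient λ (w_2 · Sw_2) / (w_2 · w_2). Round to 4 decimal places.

w1 = Sv₀ = (6·4 + (-3)·(-1); (-3)·4 + 5·(-1)) = (27, -17)
w2 = Sw1 = (6·27 + (-3)·(-17); (-3)·27 + 5·(-17)) = (213, -166)
Sw2 = (1776, -1469)
w2·Sw2 = 213·1776 + (-166)·(-1469) = 622142; w2·w2 = 213·213 + (-166)·(-166) = 72925
λ ≈ 622142/72925 = 8.5313

λ ≈ 8.5313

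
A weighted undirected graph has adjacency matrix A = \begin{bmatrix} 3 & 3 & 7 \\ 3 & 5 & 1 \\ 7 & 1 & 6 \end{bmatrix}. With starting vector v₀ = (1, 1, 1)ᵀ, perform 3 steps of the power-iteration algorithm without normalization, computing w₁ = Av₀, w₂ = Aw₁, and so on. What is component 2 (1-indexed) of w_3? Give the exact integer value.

1166

w1 = Av₀ = (13, 9, 14)
w2 = Aw1 = (164, 98, 184)
w3 = Aw2 = (2074, 1166, 2350)
The requested component of w3 is 1166.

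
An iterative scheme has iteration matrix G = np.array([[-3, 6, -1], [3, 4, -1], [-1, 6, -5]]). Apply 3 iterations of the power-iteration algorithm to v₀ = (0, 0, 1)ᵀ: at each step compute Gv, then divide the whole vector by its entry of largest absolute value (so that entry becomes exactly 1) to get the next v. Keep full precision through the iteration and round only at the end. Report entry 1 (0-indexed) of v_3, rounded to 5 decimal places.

Gv0 = (-1.000000, -1.000000, -5.000000); divide by -5.000000 → v1 = (0.200000, 0.200000, 1.000000)
Gv1 = (-0.400000, 0.400000, -4.000000); divide by -4.000000 → v2 = (0.100000, -0.100000, 1.000000)
Gv2 = (-1.900000, -1.100000, -5.700000); divide by -5.700000 → v3 = (0.333333, 0.192982, 1.000000)
Requested entry of v3: -22/-114 = 0.19298

0.19298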